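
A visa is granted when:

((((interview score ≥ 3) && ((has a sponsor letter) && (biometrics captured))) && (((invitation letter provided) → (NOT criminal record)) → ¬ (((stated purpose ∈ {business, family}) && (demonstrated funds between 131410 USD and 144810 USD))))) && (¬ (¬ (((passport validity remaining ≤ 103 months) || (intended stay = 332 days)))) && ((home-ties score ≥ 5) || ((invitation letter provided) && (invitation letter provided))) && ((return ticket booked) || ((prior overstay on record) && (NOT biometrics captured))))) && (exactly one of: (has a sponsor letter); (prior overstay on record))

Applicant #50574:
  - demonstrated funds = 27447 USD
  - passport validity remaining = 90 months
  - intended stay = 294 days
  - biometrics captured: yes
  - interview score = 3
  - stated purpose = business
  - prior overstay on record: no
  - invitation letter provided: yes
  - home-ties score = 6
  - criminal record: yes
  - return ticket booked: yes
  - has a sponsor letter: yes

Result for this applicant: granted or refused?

Atomic conditions:
  interview score ≥ 3: 3 ≥ 3 is true
  has a sponsor letter: yes → true
  biometrics captured: yes → true
  invitation letter provided: yes → true
  NOT criminal record: yes → false
  stated purpose ∈ {business, family}: business is in the set → true
  demonstrated funds between 131410 USD and 144810 USD: 27447 in [131410, 144810] is false
  passport validity remaining ≤ 103 months: 90 ≤ 103 is true
  intended stay = 332 days: 294 == 332 is false
  home-ties score ≥ 5: 6 ≥ 5 is true
  return ticket booked: yes → true
  prior overstay on record: no → false
  NOT biometrics captured: yes → false
Combine:
[1.1.1.2] true AND true = true
[1.1.1] true AND true = true
[1.1.2.1] true → false = false
[1.1.2.2.1] true AND false = false
[1.1.2.2] NOT false = true
[1.1.2] false → true (antecedent false ⇒ implication holds) = true
[1.1] true AND true = true
[1.2.1.1.1] true OR false = true
[1.2.1.1] NOT true = false
[1.2.1] NOT false = true
[1.2.2.2] true AND true = true
[1.2.2] true OR true = true
[1.2.3.2] false AND false = false
[1.2.3] true OR false = true
[1.2] true AND true AND true = true
[1] true AND true = true
[2] exactly-one(true, false) = true
[root] true AND true = true
Overall: true → granted

Granted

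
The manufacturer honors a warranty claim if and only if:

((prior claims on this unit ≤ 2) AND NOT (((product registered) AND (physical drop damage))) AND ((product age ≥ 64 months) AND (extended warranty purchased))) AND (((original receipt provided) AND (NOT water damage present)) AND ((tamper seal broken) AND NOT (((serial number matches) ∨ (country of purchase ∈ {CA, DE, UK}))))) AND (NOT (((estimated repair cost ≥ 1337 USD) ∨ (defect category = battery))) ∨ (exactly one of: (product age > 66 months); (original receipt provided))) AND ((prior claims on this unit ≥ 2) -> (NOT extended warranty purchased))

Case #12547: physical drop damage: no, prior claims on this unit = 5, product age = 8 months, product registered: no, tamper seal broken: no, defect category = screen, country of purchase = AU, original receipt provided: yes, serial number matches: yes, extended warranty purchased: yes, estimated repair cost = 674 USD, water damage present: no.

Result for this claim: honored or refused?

Refused

Atomic conditions:
  prior claims on this unit ≤ 2: 5 ≤ 2 is false
  product registered: no → false
  physical drop damage: no → false
  product age ≥ 64 months: 8 ≥ 64 is false
  extended warranty purchased: yes → true
  original receipt provided: yes → true
  NOT water damage present: no → true
  tamper seal broken: no → false
  serial number matches: yes → true
  country of purchase ∈ {CA, DE, UK}: AU is not in the set → false
  estimated repair cost ≥ 1337 USD: 674 ≥ 1337 is false
  defect category = battery: screen == battery is false
  product age > 66 months: 8 > 66 is false
  prior claims on this unit ≥ 2: 5 ≥ 2 is true
  NOT extended warranty purchased: yes → false
Combine:
[1.2.1] false AND false = false
[1.2] NOT false = true
[1.3] false AND true = false
[1] false AND true AND false = false
[2.1] true AND true = true
[2.2.2.1] true OR false = true
[2.2.2] NOT true = false
[2.2] false AND false = false
[2] true AND false = false
[3.1.1] false OR false = false
[3.1] NOT false = true
[3.2] exactly-one(false, true) = true
[3] true OR true = true
[4] true → false = false
[root] false AND false AND true AND false = false
Overall: false → refused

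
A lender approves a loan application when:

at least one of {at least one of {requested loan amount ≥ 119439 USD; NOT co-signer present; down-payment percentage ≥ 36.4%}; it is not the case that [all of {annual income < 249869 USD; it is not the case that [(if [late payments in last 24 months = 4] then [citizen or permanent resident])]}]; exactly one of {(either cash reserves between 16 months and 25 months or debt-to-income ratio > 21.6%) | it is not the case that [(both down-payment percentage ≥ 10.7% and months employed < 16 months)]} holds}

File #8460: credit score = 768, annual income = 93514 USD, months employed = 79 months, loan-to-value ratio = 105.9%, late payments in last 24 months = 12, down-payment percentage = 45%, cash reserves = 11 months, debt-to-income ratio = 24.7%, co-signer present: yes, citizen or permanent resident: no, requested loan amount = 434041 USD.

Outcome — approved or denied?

Approved

Atomic conditions:
  requested loan amount ≥ 119439 USD: 434041 ≥ 119439 is true
  NOT co-signer present: yes → false
  down-payment percentage ≥ 36.4%: 45 ≥ 36.4 is true
  annual income < 249869 USD: 93514 < 249869 is true
  late payments in last 24 months = 4: 12 == 4 is false
  citizen or permanent resident: no → false
  cash reserves between 16 months and 25 months: 11 in [16, 25] is false
  debt-to-income ratio > 21.6%: 24.7 > 21.6 is true
  down-payment percentage ≥ 10.7%: 45 ≥ 10.7 is true
  months employed < 16 months: 79 < 16 is false
Combine:
[1] true OR false OR true = true
[2.1.2.1] false → false (antecedent false ⇒ implication holds) = true
[2.1.2] NOT true = false
[2.1] true AND false = false
[2] NOT false = true
[3.1] false OR true = true
[3.2.1] true AND false = false
[3.2] NOT false = true
[3] exactly-one(true, true) = false
[root] true OR true OR false = true
Overall: true → approved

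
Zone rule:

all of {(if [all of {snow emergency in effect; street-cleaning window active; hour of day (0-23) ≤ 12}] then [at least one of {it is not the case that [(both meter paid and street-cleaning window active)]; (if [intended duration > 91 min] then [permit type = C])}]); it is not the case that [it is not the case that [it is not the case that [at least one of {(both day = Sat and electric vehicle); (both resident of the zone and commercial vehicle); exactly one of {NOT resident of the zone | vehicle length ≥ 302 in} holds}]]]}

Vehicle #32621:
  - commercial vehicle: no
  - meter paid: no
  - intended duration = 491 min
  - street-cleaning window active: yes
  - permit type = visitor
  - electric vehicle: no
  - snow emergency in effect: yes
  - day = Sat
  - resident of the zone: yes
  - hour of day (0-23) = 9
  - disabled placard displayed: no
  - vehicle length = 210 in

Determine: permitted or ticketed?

Atomic conditions:
  snow emergency in effect: yes → true
  street-cleaning window active: yes → true
  hour of day (0-23) ≤ 12: 9 ≤ 12 is true
  meter paid: no → false
  intended duration > 91 min: 491 > 91 is true
  permit type = C: visitor == C is false
  day = Sat: Sat == Sat is true
  electric vehicle: no → false
  resident of the zone: yes → true
  commercial vehicle: no → false
  NOT resident of the zone: yes → false
  vehicle length ≥ 302 in: 210 ≥ 302 is false
Combine:
[1.1] true AND true AND true = true
[1.2.1.1] false AND true = false
[1.2.1] NOT false = true
[1.2.2] true → false = false
[1.2] true OR false = true
[1] true → true = true
[2.1.1.1.1] true AND false = false
[2.1.1.1.2] true AND false = false
[2.1.1.1.3] exactly-one(false, false) = false
[2.1.1.1] false OR false OR false = false
[2.1.1] NOT false = true
[2.1] NOT true = false
[2] NOT false = true
[root] true AND true = true
Overall: true → permitted

Permitted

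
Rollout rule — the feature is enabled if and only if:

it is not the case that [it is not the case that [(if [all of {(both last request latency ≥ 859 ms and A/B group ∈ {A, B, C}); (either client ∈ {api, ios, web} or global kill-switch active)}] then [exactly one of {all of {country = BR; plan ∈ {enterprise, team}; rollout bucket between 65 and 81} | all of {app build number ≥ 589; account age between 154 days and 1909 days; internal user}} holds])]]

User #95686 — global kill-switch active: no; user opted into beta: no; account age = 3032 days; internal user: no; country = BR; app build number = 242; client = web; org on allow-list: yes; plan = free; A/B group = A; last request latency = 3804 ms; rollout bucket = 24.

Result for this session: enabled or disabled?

Disabled

Atomic conditions:
  last request latency ≥ 859 ms: 3804 ≥ 859 is true
  A/B group ∈ {A, B, C}: A is in the set → true
  client ∈ {api, ios, web}: web is in the set → true
  global kill-switch active: no → false
  country = BR: BR == BR is true
  plan ∈ {enterprise, team}: free is not in the set → false
  rollout bucket between 65 and 81: 24 in [65, 81] is false
  app build number ≥ 589: 242 ≥ 589 is false
  account age between 154 days and 1909 days: 3032 in [154, 1909] is false
  internal user: no → false
Combine:
[1.1.1.1] true AND true = true
[1.1.1.2] true OR false = true
[1.1.1] true AND true = true
[1.1.2.1] true AND false AND false = false
[1.1.2.2] false AND false AND false = false
[1.1.2] exactly-one(false, false) = false
[1.1] true → false = false
[1] NOT false = true
[root] NOT true = false
Overall: false → disabled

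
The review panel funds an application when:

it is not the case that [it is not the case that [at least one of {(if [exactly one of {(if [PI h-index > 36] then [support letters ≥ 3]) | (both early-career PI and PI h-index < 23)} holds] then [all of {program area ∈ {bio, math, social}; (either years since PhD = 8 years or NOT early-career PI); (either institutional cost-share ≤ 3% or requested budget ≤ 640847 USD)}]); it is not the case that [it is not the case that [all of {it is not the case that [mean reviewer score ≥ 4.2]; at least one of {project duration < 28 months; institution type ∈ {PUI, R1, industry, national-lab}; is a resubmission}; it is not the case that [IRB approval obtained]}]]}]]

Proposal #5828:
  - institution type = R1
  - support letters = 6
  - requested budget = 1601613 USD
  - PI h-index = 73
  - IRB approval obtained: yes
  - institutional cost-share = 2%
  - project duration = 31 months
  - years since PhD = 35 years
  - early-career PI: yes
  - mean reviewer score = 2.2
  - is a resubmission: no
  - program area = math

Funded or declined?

Declined

Atomic conditions:
  PI h-index > 36: 73 > 36 is true
  support letters ≥ 3: 6 ≥ 3 is true
  early-career PI: yes → true
  PI h-index < 23: 73 < 23 is false
  program area ∈ {bio, math, social}: math is in the set → true
  years since PhD = 8 years: 35 == 8 is false
  NOT early-career PI: yes → false
  institutional cost-share ≤ 3%: 2 ≤ 3 is true
  requested budget ≤ 640847 USD: 1601613 ≤ 640847 is false
  mean reviewer score ≥ 4.2: 2.2 ≥ 4.2 is false
  project duration < 28 months: 31 < 28 is false
  institution type ∈ {PUI, R1, industry, national-lab}: R1 is in the set → true
  is a resubmission: no → false
  IRB approval obtained: yes → true
Combine:
[1.1.1.1.1] true → true = true
[1.1.1.1.2] true AND false = false
[1.1.1.1] exactly-one(true, false) = true
[1.1.1.2.2] false OR false = false
[1.1.1.2.3] true OR false = true
[1.1.1.2] true AND false AND true = false
[1.1.1] true → false = false
[1.1.2.1.1.1] NOT false = true
[1.1.2.1.1.2] false OR true OR false = true
[1.1.2.1.1.3] NOT true = false
[1.1.2.1.1] true AND true AND false = false
[1.1.2.1] NOT false = true
[1.1.2] NOT true = false
[1.1] false OR false = false
[1] NOT false = true
[root] NOT true = false
Overall: false → declined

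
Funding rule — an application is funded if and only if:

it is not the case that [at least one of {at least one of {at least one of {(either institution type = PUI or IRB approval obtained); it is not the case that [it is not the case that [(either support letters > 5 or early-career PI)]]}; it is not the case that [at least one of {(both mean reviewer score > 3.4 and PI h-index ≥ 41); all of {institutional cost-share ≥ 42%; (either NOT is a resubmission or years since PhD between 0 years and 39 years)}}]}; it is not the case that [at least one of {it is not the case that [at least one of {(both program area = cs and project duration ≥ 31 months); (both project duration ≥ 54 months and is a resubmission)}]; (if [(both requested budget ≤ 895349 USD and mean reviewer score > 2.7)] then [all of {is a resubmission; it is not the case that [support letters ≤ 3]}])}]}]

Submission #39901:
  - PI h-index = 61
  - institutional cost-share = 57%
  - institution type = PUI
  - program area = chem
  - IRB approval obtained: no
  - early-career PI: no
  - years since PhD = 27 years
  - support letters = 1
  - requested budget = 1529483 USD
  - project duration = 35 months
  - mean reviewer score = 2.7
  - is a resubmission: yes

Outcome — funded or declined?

Atomic conditions:
  institution type = PUI: PUI == PUI is true
  IRB approval obtained: no → false
  support letters > 5: 1 > 5 is false
  early-career PI: no → false
  mean reviewer score > 3.4: 2.7 > 3.4 is false
  PI h-index ≥ 41: 61 ≥ 41 is true
  institutional cost-share ≥ 42%: 57 ≥ 42 is true
  NOT is a resubmission: yes → false
  years since PhD between 0 years and 39 years: 27 in [0, 39] is true
  program area = cs: chem == cs is false
  project duration ≥ 31 months: 35 ≥ 31 is true
  project duration ≥ 54 months: 35 ≥ 54 is false
  is a resubmission: yes → true
  requested budget ≤ 895349 USD: 1529483 ≤ 895349 is false
  mean reviewer score > 2.7: 2.7 > 2.7 is false
  support letters ≤ 3: 1 ≤ 3 is true
Combine:
[1.1.1.1] true OR false = true
[1.1.1.2.1.1] false OR false = false
[1.1.1.2.1] NOT false = true
[1.1.1.2] NOT true = false
[1.1.1] true OR false = true
[1.1.2.1.1] false AND true = false
[1.1.2.1.2.2] false OR true = true
[1.1.2.1.2] true AND true = true
[1.1.2.1] false OR true = true
[1.1.2] NOT true = false
[1.1] true OR false = true
[1.2.1.1.1.1] false AND true = false
[1.2.1.1.1.2] false AND true = false
[1.2.1.1.1] false OR false = false
[1.2.1.1] NOT false = true
[1.2.1.2.1] false AND false = false
[1.2.1.2.2.2] NOT true = false
[1.2.1.2.2] true AND false = false
[1.2.1.2] false → false (antecedent false ⇒ implication holds) = true
[1.2.1] true OR true = true
[1.2] NOT true = false
[1] true OR false = true
[root] NOT true = false
Overall: false → declined

Declined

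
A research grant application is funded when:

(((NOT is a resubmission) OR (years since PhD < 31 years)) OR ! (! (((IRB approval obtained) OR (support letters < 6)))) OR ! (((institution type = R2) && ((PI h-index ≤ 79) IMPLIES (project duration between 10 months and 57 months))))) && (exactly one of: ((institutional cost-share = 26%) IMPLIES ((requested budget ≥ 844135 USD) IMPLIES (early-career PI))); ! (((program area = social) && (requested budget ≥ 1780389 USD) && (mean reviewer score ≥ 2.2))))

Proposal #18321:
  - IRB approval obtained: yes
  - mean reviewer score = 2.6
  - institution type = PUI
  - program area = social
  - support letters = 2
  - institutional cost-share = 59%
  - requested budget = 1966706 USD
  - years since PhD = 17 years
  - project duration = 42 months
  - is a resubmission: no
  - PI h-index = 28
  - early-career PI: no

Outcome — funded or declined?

Atomic conditions:
  NOT is a resubmission: no → true
  years since PhD < 31 years: 17 < 31 is true
  IRB approval obtained: yes → true
  support letters < 6: 2 < 6 is true
  institution type = R2: PUI == R2 is false
  PI h-index ≤ 79: 28 ≤ 79 is true
  project duration between 10 months and 57 months: 42 in [10, 57] is true
  institutional cost-share = 26%: 59 == 26 is false
  requested budget ≥ 844135 USD: 1966706 ≥ 844135 is true
  early-career PI: no → false
  program area = social: social == social is true
  requested budget ≥ 1780389 USD: 1966706 ≥ 1780389 is true
  mean reviewer score ≥ 2.2: 2.6 ≥ 2.2 is true
Combine:
[1.1] true OR true = true
[1.2.1.1] true OR true = true
[1.2.1] NOT true = false
[1.2] NOT false = true
[1.3.1.2] true → true = true
[1.3.1] false AND true = false
[1.3] NOT false = true
[1] true OR true OR true = true
[2.1.2] true → false = false
[2.1] false → false (antecedent false ⇒ implication holds) = true
[2.2.1] true AND true AND true = true
[2.2] NOT true = false
[2] exactly-one(true, false) = true
[root] true AND true = true
Overall: true → funded

Funded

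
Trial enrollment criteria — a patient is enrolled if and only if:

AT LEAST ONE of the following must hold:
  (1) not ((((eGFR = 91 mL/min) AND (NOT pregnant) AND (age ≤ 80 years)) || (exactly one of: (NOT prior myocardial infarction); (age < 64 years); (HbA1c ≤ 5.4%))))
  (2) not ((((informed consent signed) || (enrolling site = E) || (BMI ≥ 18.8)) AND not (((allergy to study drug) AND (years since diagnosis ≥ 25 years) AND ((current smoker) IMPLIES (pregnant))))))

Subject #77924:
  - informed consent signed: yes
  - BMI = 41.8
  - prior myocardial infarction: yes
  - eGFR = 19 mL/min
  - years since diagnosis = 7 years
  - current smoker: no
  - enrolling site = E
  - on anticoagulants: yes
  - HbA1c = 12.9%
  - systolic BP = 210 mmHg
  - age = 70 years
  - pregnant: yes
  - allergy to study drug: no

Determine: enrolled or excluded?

Atomic conditions:
  eGFR = 91 mL/min: 19 == 91 is false
  NOT pregnant: yes → false
  age ≤ 80 years: 70 ≤ 80 is true
  NOT prior myocardial infarction: yes → false
  age < 64 years: 70 < 64 is false
  HbA1c ≤ 5.4%: 12.9 ≤ 5.4 is false
  informed consent signed: yes → true
  enrolling site = E: E == E is true
  BMI ≥ 18.8: 41.8 ≥ 18.8 is true
  allergy to study drug: no → false
  years since diagnosis ≥ 25 years: 7 ≥ 25 is false
  current smoker: no → false
  pregnant: yes → true
Combine:
[1.1.1] false AND false AND true = false
[1.1.2] exactly-one(false, false, false) = false
[1.1] false OR false = false
[1] NOT false = true
[2.1.1] true OR true OR true = true
[2.1.2.1.3] false → true (antecedent false ⇒ implication holds) = true
[2.1.2.1] false AND false AND true = false
[2.1.2] NOT false = true
[2.1] true AND true = true
[2] NOT true = false
[root] true OR false = true
Overall: true → enrolled

Enrolled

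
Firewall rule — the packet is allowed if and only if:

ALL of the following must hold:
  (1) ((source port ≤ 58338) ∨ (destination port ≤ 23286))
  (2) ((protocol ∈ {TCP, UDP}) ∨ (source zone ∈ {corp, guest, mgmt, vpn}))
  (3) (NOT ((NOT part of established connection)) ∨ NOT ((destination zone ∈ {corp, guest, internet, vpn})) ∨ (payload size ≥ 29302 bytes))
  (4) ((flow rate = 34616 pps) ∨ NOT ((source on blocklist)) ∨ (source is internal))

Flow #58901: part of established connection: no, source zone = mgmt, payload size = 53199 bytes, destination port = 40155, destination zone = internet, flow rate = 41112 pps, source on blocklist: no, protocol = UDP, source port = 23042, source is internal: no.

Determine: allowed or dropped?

Allowed

Atomic conditions:
  source port ≤ 58338: 23042 ≤ 58338 is true
  destination port ≤ 23286: 40155 ≤ 23286 is false
  protocol ∈ {TCP, UDP}: UDP is in the set → true
  source zone ∈ {corp, guest, mgmt, vpn}: mgmt is in the set → true
  NOT part of established connection: no → true
  destination zone ∈ {corp, guest, internet, vpn}: internet is in the set → true
  payload size ≥ 29302 bytes: 53199 ≥ 29302 is true
  flow rate = 34616 pps: 41112 == 34616 is false
  source on blocklist: no → false
  source is internal: no → false
Combine:
[1] true OR false = true
[2] true OR true = true
[3.1] NOT true = false
[3.2] NOT true = false
[3] false OR false OR true = true
[4.2] NOT false = true
[4] false OR true OR false = true
[root] true AND true AND true AND true = true
Overall: true → allowed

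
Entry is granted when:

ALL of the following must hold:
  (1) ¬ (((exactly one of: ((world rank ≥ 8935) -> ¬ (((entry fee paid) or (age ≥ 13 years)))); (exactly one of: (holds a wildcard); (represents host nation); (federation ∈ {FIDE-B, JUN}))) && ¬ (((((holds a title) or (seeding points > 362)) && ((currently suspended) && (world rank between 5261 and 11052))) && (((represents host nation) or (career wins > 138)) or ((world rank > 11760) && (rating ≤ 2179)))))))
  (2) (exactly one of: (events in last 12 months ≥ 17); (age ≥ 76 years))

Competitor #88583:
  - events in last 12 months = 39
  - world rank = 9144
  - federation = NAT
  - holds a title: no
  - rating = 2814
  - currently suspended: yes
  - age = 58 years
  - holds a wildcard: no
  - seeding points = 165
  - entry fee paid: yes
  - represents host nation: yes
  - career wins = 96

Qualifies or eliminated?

Eliminated

Atomic conditions:
  world rank ≥ 8935: 9144 ≥ 8935 is true
  entry fee paid: yes → true
  age ≥ 13 years: 58 ≥ 13 is true
  holds a wildcard: no → false
  represents host nation: yes → true
  federation ∈ {FIDE-B, JUN}: NAT is not in the set → false
  holds a title: no → false
  seeding points > 362: 165 > 362 is false
  currently suspended: yes → true
  world rank between 5261 and 11052: 9144 in [5261, 11052] is true
  career wins > 138: 96 > 138 is false
  world rank > 11760: 9144 > 11760 is false
  rating ≤ 2179: 2814 ≤ 2179 is false
  events in last 12 months ≥ 17: 39 ≥ 17 is true
  age ≥ 76 years: 58 ≥ 76 is false
Combine:
[1.1.1.1.2.1] true OR true = true
[1.1.1.1.2] NOT true = false
[1.1.1.1] true → false = false
[1.1.1.2] exactly-one(false, true, false) = true
[1.1.1] exactly-one(false, true) = true
[1.1.2.1.1.1] false OR false = false
[1.1.2.1.1.2] true AND true = true
[1.1.2.1.1] false AND true = false
[1.1.2.1.2.1] true OR false = true
[1.1.2.1.2.2] false AND false = false
[1.1.2.1.2] true OR false = true
[1.1.2.1] false AND true = false
[1.1.2] NOT false = true
[1.1] true AND true = true
[1] NOT true = false
[2] exactly-one(true, false) = true
[root] false AND true = false
Overall: false → eliminated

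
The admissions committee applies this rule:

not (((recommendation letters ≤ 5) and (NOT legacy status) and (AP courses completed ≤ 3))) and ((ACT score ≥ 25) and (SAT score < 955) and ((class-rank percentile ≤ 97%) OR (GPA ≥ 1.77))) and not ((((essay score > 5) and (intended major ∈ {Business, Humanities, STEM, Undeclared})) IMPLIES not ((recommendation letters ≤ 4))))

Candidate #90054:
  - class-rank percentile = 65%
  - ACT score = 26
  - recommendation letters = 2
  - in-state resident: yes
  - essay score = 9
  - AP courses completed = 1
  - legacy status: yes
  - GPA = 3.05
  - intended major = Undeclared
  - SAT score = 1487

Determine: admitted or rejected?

Rejected

Atomic conditions:
  recommendation letters ≤ 5: 2 ≤ 5 is true
  NOT legacy status: yes → false
  AP courses completed ≤ 3: 1 ≤ 3 is true
  ACT score ≥ 25: 26 ≥ 25 is true
  SAT score < 955: 1487 < 955 is false
  class-rank percentile ≤ 97%: 65 ≤ 97 is true
  GPA ≥ 1.77: 3.05 ≥ 1.77 is true
  essay score > 5: 9 > 5 is true
  intended major ∈ {Business, Humanities, STEM, Undeclared}: Undeclared is in the set → true
  recommendation letters ≤ 4: 2 ≤ 4 is true
Combine:
[1.1] true AND false AND true = false
[1] NOT false = true
[2.3] true OR true = true
[2] true AND false AND true = false
[3.1.1] true AND true = true
[3.1.2] NOT true = false
[3.1] true → false = false
[3] NOT false = true
[root] true AND false AND true = false
Overall: false → rejected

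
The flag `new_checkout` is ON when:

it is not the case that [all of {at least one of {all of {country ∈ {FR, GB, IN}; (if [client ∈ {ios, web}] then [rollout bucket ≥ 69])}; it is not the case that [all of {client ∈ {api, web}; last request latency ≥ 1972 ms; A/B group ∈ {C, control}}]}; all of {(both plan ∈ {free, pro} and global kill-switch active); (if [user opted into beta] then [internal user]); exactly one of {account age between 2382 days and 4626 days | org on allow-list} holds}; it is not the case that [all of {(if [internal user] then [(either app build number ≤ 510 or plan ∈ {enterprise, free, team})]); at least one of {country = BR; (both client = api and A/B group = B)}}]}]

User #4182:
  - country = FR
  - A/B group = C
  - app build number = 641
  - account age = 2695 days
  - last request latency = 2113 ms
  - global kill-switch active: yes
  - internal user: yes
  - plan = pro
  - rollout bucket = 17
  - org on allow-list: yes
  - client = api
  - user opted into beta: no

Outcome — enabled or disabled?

Atomic conditions:
  country ∈ {FR, GB, IN}: FR is in the set → true
  client ∈ {ios, web}: api is not in the set → false
  rollout bucket ≥ 69: 17 ≥ 69 is false
  client ∈ {api, web}: api is in the set → true
  last request latency ≥ 1972 ms: 2113 ≥ 1972 is true
  A/B group ∈ {C, control}: C is in the set → true
  plan ∈ {free, pro}: pro is in the set → true
  global kill-switch active: yes → true
  user opted into beta: no → false
  internal user: yes → true
  account age between 2382 days and 4626 days: 2695 in [2382, 4626] is true
  org on allow-list: yes → true
  app build number ≤ 510: 641 ≤ 510 is false
  plan ∈ {enterprise, free, team}: pro is not in the set → false
  country = BR: FR == BR is false
  client = api: api == api is true
  A/B group = B: C == B is false
Combine:
[1.1.1.2] false → false (antecedent false ⇒ implication holds) = true
[1.1.1] true AND true = true
[1.1.2.1] true AND true AND true = true
[1.1.2] NOT true = false
[1.1] true OR false = true
[1.2.1] true AND true = true
[1.2.2] false → true (antecedent false ⇒ implication holds) = true
[1.2.3] exactly-one(true, true) = false
[1.2] true AND true AND false = false
[1.3.1.1.2] false OR false = false
[1.3.1.1] true → false = false
[1.3.1.2.2] true AND false = false
[1.3.1.2] false OR false = false
[1.3.1] false AND false = false
[1.3] NOT false = true
[1] true AND false AND true = false
[root] NOT false = true
Overall: true → enabled

Enabled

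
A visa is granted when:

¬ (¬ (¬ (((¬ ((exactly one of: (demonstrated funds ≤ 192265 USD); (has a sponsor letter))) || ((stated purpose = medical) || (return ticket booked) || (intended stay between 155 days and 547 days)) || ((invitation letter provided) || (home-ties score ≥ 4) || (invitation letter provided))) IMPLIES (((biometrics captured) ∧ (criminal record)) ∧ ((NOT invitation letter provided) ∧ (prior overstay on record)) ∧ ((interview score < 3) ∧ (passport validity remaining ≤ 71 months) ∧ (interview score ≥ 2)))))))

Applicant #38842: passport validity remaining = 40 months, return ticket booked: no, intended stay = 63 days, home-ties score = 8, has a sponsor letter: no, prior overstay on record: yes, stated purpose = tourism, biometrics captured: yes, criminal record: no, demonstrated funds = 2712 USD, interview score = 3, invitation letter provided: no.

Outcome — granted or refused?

Atomic conditions:
  demonstrated funds ≤ 192265 USD: 2712 ≤ 192265 is true
  has a sponsor letter: no → false
  stated purpose = medical: tourism == medical is false
  return ticket booked: no → false
  intended stay between 155 days and 547 days: 63 in [155, 547] is false
  invitation letter provided: no → false
  home-ties score ≥ 4: 8 ≥ 4 is true
  biometrics captured: yes → true
  criminal record: no → false
  NOT invitation letter provided: no → true
  prior overstay on record: yes → true
  interview score < 3: 3 < 3 is false
  passport validity remaining ≤ 71 months: 40 ≤ 71 is true
  interview score ≥ 2: 3 ≥ 2 is true
Combine:
[1.1.1.1.1.1] exactly-one(true, false) = true
[1.1.1.1.1] NOT true = false
[1.1.1.1.2] false OR false OR false = false
[1.1.1.1.3] false OR true OR false = true
[1.1.1.1] false OR false OR true = true
[1.1.1.2.1] true AND false = false
[1.1.1.2.2] true AND true = true
[1.1.1.2.3] false AND true AND true = false
[1.1.1.2] false AND true AND false = false
[1.1.1] true → false = false
[1.1] NOT false = true
[1] NOT true = false
[root] NOT false = true
Overall: true → granted

Granted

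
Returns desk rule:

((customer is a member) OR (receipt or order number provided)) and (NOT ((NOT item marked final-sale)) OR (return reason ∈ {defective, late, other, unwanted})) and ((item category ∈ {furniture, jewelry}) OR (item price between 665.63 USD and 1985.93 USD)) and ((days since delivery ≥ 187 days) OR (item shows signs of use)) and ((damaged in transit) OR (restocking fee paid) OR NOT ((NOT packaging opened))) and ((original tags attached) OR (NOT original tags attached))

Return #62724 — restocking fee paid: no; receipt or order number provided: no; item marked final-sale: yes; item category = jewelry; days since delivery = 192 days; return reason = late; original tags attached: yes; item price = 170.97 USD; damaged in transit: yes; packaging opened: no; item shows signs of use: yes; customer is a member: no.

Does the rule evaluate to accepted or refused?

Refused

Atomic conditions:
  customer is a member: no → false
  receipt or order number provided: no → false
  NOT item marked final-sale: yes → false
  return reason ∈ {defective, late, other, unwanted}: late is in the set → true
  item category ∈ {furniture, jewelry}: jewelry is in the set → true
  item price between 665.63 USD and 1985.93 USD: 170.97 in [665.63, 1985.93] is false
  days since delivery ≥ 187 days: 192 ≥ 187 is true
  item shows signs of use: yes → true
  damaged in transit: yes → true
  restocking fee paid: no → false
  NOT packaging opened: no → true
  original tags attached: yes → true
  NOT original tags attached: yes → false
Combine:
[1] false OR false = false
[2.1] NOT false = true
[2] true OR true = true
[3] true OR false = true
[4] true OR true = true
[5.3] NOT true = false
[5] true OR false OR false = true
[6] true OR false = true
[root] false AND true AND true AND true AND true AND true = false
Overall: false → refused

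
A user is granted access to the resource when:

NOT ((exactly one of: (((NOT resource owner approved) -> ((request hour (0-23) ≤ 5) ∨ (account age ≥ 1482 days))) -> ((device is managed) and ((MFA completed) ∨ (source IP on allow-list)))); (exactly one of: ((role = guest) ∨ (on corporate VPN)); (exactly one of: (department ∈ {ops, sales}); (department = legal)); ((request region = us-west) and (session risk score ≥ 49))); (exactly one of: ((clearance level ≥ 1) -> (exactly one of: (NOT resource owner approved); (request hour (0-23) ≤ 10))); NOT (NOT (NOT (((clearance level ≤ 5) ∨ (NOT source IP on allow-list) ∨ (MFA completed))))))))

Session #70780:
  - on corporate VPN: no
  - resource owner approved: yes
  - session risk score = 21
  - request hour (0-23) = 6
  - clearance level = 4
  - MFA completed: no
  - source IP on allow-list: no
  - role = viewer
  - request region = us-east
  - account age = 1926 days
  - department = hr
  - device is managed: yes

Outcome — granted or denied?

Atomic conditions:
  NOT resource owner approved: yes → false
  request hour (0-23) ≤ 5: 6 ≤ 5 is false
  account age ≥ 1482 days: 1926 ≥ 1482 is true
  device is managed: yes → true
  MFA completed: no → false
  source IP on allow-list: no → false
  role = guest: viewer == guest is false
  on corporate VPN: no → false
  department ∈ {ops, sales}: hr is not in the set → false
  department = legal: hr == legal is false
  request region = us-west: us-east == us-west is false
  session risk score ≥ 49: 21 ≥ 49 is false
  clearance level ≥ 1: 4 ≥ 1 is true
  request hour (0-23) ≤ 10: 6 ≤ 10 is true
  clearance level ≤ 5: 4 ≤ 5 is true
  NOT source IP on allow-list: no → true
Combine:
[1.1.1.2] false OR true = true
[1.1.1] false → true (antecedent false ⇒ implication holds) = true
[1.1.2.2] false OR false = false
[1.1.2] true AND false = false
[1.1] true → false = false
[1.2.1] false OR false = false
[1.2.2] exactly-one(false, false) = false
[1.2.3] false AND false = false
[1.2] exactly-one(false, false, false) = false
[1.3.1.2] exactly-one(false, true) = true
[1.3.1] true → true = true
[1.3.2.1.1.1] true OR true OR false = true
[1.3.2.1.1] NOT true = false
[1.3.2.1] NOT false = true
[1.3.2] NOT true = false
[1.3] exactly-one(true, false) = true
[1] exactly-one(false, false, true) = true
[root] NOT true = false
Overall: false → denied

Denied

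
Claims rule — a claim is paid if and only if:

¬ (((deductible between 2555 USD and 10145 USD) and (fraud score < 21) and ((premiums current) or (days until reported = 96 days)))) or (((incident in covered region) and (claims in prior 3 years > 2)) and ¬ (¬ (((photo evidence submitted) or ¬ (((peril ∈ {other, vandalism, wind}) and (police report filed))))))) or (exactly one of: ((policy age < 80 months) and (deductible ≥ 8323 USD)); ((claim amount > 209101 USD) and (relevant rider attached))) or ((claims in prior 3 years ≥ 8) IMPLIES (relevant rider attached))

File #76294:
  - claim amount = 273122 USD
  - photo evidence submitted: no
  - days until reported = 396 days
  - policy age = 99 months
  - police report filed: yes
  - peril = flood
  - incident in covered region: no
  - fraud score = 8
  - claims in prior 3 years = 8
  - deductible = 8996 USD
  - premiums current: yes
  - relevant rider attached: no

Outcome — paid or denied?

Denied

Atomic conditions:
  deductible between 2555 USD and 10145 USD: 8996 in [2555, 10145] is true
  fraud score < 21: 8 < 21 is true
  premiums current: yes → true
  days until reported = 96 days: 396 == 96 is false
  incident in covered region: no → false
  claims in prior 3 years > 2: 8 > 2 is true
  photo evidence submitted: no → false
  peril ∈ {other, vandalism, wind}: flood is not in the set → false
  police report filed: yes → true
  policy age < 80 months: 99 < 80 is false
  deductible ≥ 8323 USD: 8996 ≥ 8323 is true
  claim amount > 209101 USD: 273122 > 209101 is true
  relevant rider attached: no → false
  claims in prior 3 years ≥ 8: 8 ≥ 8 is true
Combine:
[1.1.3] true OR false = true
[1.1] true AND true AND true = true
[1] NOT true = false
[2.1] false AND true = false
[2.2.1.1.2.1] false AND true = false
[2.2.1.1.2] NOT false = true
[2.2.1.1] false OR true = true
[2.2.1] NOT true = false
[2.2] NOT false = true
[2] false AND true = false
[3.1] false AND true = false
[3.2] true AND false = false
[3] exactly-one(false, false) = false
[4] true → false = false
[root] false OR false OR false OR false = false
Overall: false → denied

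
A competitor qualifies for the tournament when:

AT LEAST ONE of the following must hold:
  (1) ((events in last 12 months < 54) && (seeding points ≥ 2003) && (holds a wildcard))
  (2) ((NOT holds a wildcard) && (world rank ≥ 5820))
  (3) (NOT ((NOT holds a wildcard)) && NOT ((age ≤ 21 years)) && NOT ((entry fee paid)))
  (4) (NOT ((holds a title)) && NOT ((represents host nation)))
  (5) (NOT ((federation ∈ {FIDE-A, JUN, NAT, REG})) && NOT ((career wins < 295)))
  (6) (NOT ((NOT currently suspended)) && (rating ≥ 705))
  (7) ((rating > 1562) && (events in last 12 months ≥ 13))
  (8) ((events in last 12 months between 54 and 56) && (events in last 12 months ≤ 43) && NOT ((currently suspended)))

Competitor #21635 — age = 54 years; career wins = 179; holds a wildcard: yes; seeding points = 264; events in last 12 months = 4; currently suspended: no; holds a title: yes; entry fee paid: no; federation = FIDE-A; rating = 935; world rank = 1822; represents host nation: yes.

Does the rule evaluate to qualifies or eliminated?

Qualifies

Atomic conditions:
  events in last 12 months < 54: 4 < 54 is true
  seeding points ≥ 2003: 264 ≥ 2003 is false
  holds a wildcard: yes → true
  NOT holds a wildcard: yes → false
  world rank ≥ 5820: 1822 ≥ 5820 is false
  age ≤ 21 years: 54 ≤ 21 is false
  entry fee paid: no → false
  holds a title: yes → true
  represents host nation: yes → true
  federation ∈ {FIDE-A, JUN, NAT, REG}: FIDE-A is in the set → true
  career wins < 295: 179 < 295 is true
  NOT currently suspended: no → true
  rating ≥ 705: 935 ≥ 705 is true
  rating > 1562: 935 > 1562 is false
  events in last 12 months ≥ 13: 4 ≥ 13 is false
  events in last 12 months between 54 and 56: 4 in [54, 56] is false
  events in last 12 months ≤ 43: 4 ≤ 43 is true
  currently suspended: no → false
Combine:
[1] true AND false AND true = false
[2] false AND false = false
[3.1] NOT false = true
[3.2] NOT false = true
[3.3] NOT false = true
[3] true AND true AND true = true
[4.1] NOT true = false
[4.2] NOT true = false
[4] false AND false = false
[5.1] NOT true = false
[5.2] NOT true = false
[5] false AND false = false
[6.1] NOT true = false
[6] false AND true = false
[7] false AND false = false
[8.3] NOT false = true
[8] false AND true AND true = false
[root] false OR false OR true OR false OR false OR false OR false OR false = true
Overall: true → qualifies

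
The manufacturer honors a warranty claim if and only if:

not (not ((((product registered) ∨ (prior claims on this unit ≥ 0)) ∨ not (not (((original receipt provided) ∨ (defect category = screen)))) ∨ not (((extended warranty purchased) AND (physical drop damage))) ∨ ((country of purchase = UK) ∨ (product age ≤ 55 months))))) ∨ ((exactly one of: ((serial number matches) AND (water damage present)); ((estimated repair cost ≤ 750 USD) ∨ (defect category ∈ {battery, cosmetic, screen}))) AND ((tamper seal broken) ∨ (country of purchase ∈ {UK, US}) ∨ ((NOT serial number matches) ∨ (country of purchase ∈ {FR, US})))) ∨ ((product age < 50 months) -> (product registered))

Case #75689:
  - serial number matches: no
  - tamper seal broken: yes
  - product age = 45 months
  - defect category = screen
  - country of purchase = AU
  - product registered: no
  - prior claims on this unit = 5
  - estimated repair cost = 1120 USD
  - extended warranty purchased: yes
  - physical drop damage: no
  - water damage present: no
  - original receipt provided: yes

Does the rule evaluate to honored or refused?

Atomic conditions:
  product registered: no → false
  prior claims on this unit ≥ 0: 5 ≥ 0 is true
  original receipt provided: yes → true
  defect category = screen: screen == screen is true
  extended warranty purchased: yes → true
  physical drop damage: no → false
  country of purchase = UK: AU == UK is false
  product age ≤ 55 months: 45 ≤ 55 is true
  serial number matches: no → false
  water damage present: no → false
  estimated repair cost ≤ 750 USD: 1120 ≤ 750 is false
  defect category ∈ {battery, cosmetic, screen}: screen is in the set → true
  tamper seal broken: yes → true
  country of purchase ∈ {UK, US}: AU is not in the set → false
  NOT serial number matches: no → true
  country of purchase ∈ {FR, US}: AU is not in the set → false
  product age < 50 months: 45 < 50 is true
Combine:
[1.1.1.1] false OR true = true
[1.1.1.2.1.1] true OR true = true
[1.1.1.2.1] NOT true = false
[1.1.1.2] NOT false = true
[1.1.1.3.1] true AND false = false
[1.1.1.3] NOT false = true
[1.1.1.4] false OR true = true
[1.1.1] true OR true OR true OR true = true
[1.1] NOT true = false
[1] NOT false = true
[2.1.1] false AND false = false
[2.1.2] false OR true = true
[2.1] exactly-one(false, true) = true
[2.2.3] true OR false = true
[2.2] true OR false OR true = true
[2] true AND true = true
[3] true → false = false
[root] true OR true OR false = true
Overall: true → honored

Honored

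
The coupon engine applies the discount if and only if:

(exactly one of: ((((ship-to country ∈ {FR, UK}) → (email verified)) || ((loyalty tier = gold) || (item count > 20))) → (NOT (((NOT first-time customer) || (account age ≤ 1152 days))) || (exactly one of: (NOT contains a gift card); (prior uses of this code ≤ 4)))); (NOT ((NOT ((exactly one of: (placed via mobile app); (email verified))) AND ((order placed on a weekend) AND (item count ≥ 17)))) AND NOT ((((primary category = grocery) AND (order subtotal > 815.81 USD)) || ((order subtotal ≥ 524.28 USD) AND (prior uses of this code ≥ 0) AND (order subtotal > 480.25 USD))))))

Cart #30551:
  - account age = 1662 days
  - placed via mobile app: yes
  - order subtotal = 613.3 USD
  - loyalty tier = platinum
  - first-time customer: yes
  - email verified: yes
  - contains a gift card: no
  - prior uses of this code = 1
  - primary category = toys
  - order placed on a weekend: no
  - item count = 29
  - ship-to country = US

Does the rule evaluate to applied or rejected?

Applied

Atomic conditions:
  ship-to country ∈ {FR, UK}: US is not in the set → false
  email verified: yes → true
  loyalty tier = gold: platinum == gold is false
  item count > 20: 29 > 20 is true
  NOT first-time customer: yes → false
  account age ≤ 1152 days: 1662 ≤ 1152 is false
  NOT contains a gift card: no → true
  prior uses of this code ≤ 4: 1 ≤ 4 is true
  placed via mobile app: yes → true
  order placed on a weekend: no → false
  item count ≥ 17: 29 ≥ 17 is true
  primary category = grocery: toys == grocery is false
  order subtotal > 815.81 USD: 613.3 > 815.81 is false
  order subtotal ≥ 524.28 USD: 613.3 ≥ 524.28 is true
  prior uses of this code ≥ 0: 1 ≥ 0 is true
  order subtotal > 480.25 USD: 613.3 > 480.25 is true
Combine:
[1.1.1] false → true (antecedent false ⇒ implication holds) = true
[1.1.2] false OR true = true
[1.1] true OR true = true
[1.2.1.1] false OR false = false
[1.2.1] NOT false = true
[1.2.2] exactly-one(true, true) = false
[1.2] true OR false = true
[1] true → true = true
[2.1.1.1.1] exactly-one(true, true) = false
[2.1.1.1] NOT false = true
[2.1.1.2] false AND true = false
[2.1.1] true AND false = false
[2.1] NOT false = true
[2.2.1.1] false AND false = false
[2.2.1.2] true AND true AND true = true
[2.2.1] false OR true = true
[2.2] NOT true = false
[2] true AND false = false
[root] exactly-one(true, false) = true
Overall: true → applied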